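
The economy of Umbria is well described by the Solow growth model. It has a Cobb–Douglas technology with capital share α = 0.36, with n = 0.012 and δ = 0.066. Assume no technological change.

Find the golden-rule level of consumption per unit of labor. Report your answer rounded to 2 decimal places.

c_gold ≈ 1.51

At the golden rule, f'(k) = n + δ, so α·k^(α−1) = n + δ and k_gold = (α/(n + δ))^(1/(1−α)).
k_gold = (0.36/0.078)^(1/0.64) = 4.6154^1.5625 ≈ 10.9101
c_gold = f(k_gold) − (n + δ)·k_gold = 2.3638 − 0.078×10.9101 ≈ 1.5128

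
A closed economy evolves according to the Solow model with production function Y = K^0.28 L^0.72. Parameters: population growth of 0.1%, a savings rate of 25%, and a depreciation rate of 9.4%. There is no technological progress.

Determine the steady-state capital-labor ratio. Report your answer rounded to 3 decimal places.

At the steady state, Δk = 0, so s·k^α = (n + δ)·k.
Rearranging, k^(1−α) = s / (n + δ).
k^0.72 = 0.25 / (0.001 + 0.094) = 0.25 / 0.095 = 2.6316
k* = 2.6316^(1/0.72) ≈ 3.8339

k* = 3.834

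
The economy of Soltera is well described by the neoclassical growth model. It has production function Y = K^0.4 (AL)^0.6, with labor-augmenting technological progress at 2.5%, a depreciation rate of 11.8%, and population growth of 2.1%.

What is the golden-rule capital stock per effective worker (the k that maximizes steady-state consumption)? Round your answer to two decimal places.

k_gold ≈ 4.42

The golden rule sets f'(k) = n + g + δ, i.e. α·k^(α−1) = n + g + δ.
So k^(1−α) = α / (n + g + δ) = 0.4 / 0.164 = 2.4390.
k_gold = 2.4390^(1/0.6) ≈ 4.4193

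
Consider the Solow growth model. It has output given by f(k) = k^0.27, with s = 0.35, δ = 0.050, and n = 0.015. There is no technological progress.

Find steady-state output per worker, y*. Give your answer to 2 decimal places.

y* = 1.86

Steady state requires s·f(k) = (n + δ)·k, i.e. s·k^α = (n + δ)·k.
Rearranging, k^(1−α) = s / (n + δ).
k^0.73 = 0.35 / (0.015 + 0.050) = 0.35 / 0.065 = 5.3846
k* = 5.3846^(1/0.73) ≈ 10.0364
y* = (k*)^α = 10.0364^0.27 ≈ 1.8639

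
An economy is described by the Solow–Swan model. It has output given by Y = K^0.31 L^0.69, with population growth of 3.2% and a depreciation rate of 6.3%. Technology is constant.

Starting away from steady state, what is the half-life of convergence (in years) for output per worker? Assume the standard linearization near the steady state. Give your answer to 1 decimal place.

Near the steady state the convergence rate is λ = (1 − α)(n + δ).
λ = (1 − 0.31) × 0.095 = 0.69 × 0.095 = 0.06555
Half-life = ln 2 / λ = 0.6931 / 0.06555 ≈ 10.57 years

t_½ ≈ 10.6 years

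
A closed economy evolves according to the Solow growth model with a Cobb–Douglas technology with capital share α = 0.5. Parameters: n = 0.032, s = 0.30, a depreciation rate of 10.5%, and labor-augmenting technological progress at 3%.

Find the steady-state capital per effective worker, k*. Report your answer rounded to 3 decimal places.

Steady state requires s·f(k) = (n + g + δ)·k, i.e. s·k^α = (n + g + δ)·k.
Dividing both sides by k: k^(1−α) = s / (n + g + δ).
k^0.5 = 0.30 / (0.032 + 0.030 + 0.105) = 0.30 / 0.167 = 1.7964
k* = 1.7964^(1/0.5) ≈ 3.2271

k* = 3.227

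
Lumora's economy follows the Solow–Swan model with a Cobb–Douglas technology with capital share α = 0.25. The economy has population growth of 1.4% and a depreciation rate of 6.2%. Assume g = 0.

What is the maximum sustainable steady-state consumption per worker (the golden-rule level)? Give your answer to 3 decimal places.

At the golden rule, f'(k) = n + δ, so α·k^(α−1) = n + δ and k_gold = (α/(n + δ))^(1/(1−α)).
k_gold = (0.25/0.076)^(1/0.75) = 3.2895^1.3333 ≈ 4.8920
c_gold = f(k_gold) − (n + δ)·k_gold = 1.4872 − 0.076×4.8920 ≈ 1.1154

c_gold ≈ 1.115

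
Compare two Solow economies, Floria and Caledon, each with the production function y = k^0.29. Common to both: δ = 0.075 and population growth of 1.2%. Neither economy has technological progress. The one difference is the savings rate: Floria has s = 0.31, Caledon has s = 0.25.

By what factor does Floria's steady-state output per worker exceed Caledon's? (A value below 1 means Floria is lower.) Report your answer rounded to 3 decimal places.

Steady-state y* = [s/(n + δ)]^(α/(1−α)), so the ratio is [ (s_F/(n + δ)_F) / (s_C/(n + δ)_C) ]^0.4085.
s_F/(n + δ)_F = 0.31/0.087 = 3.5632; s_C/(n + δ)_C = 0.25/0.087 = 2.8736.
Ratio = (3.5632/2.8736)^0.4085 = 1.2400^0.4085 ≈ 1.0918

ratio ≈ 1.092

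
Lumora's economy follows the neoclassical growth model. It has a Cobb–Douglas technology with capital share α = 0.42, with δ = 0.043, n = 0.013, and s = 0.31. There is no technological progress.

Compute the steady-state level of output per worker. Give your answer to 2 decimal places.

y* = 3.45

At the steady state, Δk = 0, so s·k^α = (n + δ)·k.
Rearranging, k^(1−α) = s / (n + δ).
k^0.58 = 0.31 / (0.013 + 0.043) = 0.31 / 0.056 = 5.5357
k* = 5.5357^(1/0.58) ≈ 19.1131
y* = (k*)^α = 19.1131^0.42 ≈ 3.4527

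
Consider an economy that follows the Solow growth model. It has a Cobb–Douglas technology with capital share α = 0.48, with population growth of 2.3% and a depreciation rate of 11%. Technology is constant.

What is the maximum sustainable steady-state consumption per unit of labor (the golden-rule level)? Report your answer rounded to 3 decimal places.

c_gold ≈ 1.700

At the golden rule, f'(k) = n + δ, so α·k^(α−1) = n + δ and k_gold = (α/(n + δ))^(1/(1−α)).
k_gold = (0.48/0.133)^(1/0.52) = 3.6090^1.9231 ≈ 11.8008
c_gold = f(k_gold) − (n + δ)·k_gold = 3.2698 − 0.133×11.8008 ≈ 1.7003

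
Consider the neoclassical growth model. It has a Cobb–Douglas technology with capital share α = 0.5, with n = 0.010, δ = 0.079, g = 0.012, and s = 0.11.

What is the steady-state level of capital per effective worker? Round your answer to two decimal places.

In steady state, investment equals break-even investment: s·k^α = (n + g + δ)·k.
Rearranging, k^(1−α) = s / (n + g + δ).
k^0.5 = 0.11 / (0.010 + 0.012 + 0.079) = 0.11 / 0.101 = 1.0891
k* = 1.0891^(1/0.5) ≈ 1.1861

k* ≈ 1.19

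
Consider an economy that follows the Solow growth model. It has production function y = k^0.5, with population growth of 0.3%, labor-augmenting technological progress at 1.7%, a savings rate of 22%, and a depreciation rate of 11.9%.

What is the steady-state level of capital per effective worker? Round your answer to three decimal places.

At the steady state, Δk = 0, so s·k^α = (n + g + δ)·k.
Dividing both sides by k: k^(1−α) = s / (n + g + δ).
k^0.5 = 0.22 / (0.003 + 0.017 + 0.119) = 0.22 / 0.139 = 1.5827
k* = 1.5827^(1/0.5) ≈ 2.5049

k* = 2.505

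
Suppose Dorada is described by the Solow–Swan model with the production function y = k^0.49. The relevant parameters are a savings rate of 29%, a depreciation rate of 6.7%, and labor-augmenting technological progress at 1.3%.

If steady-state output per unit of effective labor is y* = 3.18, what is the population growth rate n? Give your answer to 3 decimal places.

Steady state requires s·f(k) = (n + g + δ)·k, i.e. s·k^α = (n + g + δ)·k.
Since y* = [s/(n + g + δ)]^(α/(1−α)), we have s/(n + g + δ) = (y*)^((1−α)/α) = 3.18^1.0408 = 3.3337.
Therefore n + g + δ = s / 3.3337 = 0.29 / 3.3337 = 0.0870, so n = 0.0870 − 0.080 = 0.0070.

n ≈ 0.007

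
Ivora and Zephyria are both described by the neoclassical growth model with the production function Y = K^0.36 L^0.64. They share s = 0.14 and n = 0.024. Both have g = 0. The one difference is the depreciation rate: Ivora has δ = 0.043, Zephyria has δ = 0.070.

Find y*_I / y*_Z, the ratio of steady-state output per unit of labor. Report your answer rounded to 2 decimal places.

ratio ≈ 1.21

Steady-state y* = [s/(n + δ)]^(α/(1−α)), so the ratio is [ (s_I/(n + δ)_I) / (s_Z/(n + δ)_Z) ]^0.5625.
s_I/(n + δ)_I = 0.14/0.067 = 2.0896; s_Z/(n + δ)_Z = 0.14/0.094 = 1.4894.
Ratio = (2.0896/1.4894)^0.5625 = 1.4030^0.5625 ≈ 1.2098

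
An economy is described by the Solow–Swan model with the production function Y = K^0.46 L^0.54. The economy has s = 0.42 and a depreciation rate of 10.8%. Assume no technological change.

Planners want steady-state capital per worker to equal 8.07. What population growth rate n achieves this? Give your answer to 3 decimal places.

n ≈ 0.028

At the steady state, Δk = 0, so s·k^α = (n + δ)·k.
So s / (n + δ) = (k*)^(1−α) = 8.07^0.54 = 3.0882.
Therefore n + δ = s / 3.0882 = 0.42 / 3.0882 = 0.1360, so n = 0.1360 − 0.108 = 0.0280.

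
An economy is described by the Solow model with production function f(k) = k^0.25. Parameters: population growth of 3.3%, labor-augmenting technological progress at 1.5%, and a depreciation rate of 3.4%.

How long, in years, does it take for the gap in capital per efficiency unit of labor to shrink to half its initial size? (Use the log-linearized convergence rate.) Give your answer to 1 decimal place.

half-life ≈ 11.3 years

Near the steady state the convergence rate is λ = (1 − α)(n + g + δ).
λ = (1 − 0.25) × 0.082 = 0.75 × 0.082 = 0.0615
Half-life = ln 2 / λ = 0.6931 / 0.0615 ≈ 11.27 years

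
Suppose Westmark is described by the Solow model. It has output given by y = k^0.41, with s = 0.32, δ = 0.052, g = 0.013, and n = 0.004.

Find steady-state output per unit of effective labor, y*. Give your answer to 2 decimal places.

At the steady state, Δk = 0, so s·k^α = (n + g + δ)·k.
Dividing both sides by k: k^(1−α) = s / (n + g + δ).
k^0.59 = 0.32 / (0.004 + 0.013 + 0.052) = 0.32 / 0.069 = 4.6377
k* = 4.6377^(1/0.59) ≈ 13.4687
y* = (k*)^α = 13.4687^0.41 ≈ 2.9042

y* ≈ 2.90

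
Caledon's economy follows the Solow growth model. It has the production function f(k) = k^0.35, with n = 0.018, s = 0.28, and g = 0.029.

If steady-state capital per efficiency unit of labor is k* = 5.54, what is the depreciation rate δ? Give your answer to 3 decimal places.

δ ≈ 0.045

Steady state requires s·f(k) = (n + g + δ)·k, i.e. s·k^α = (n + g + δ)·k.
So s / (n + g + δ) = (k*)^(1−α) = 5.54^0.65 = 3.0429.
Therefore n + g + δ = s / 3.0429 = 0.28 / 3.0429 = 0.0920, so δ = 0.0920 − 0.047 = 0.0450.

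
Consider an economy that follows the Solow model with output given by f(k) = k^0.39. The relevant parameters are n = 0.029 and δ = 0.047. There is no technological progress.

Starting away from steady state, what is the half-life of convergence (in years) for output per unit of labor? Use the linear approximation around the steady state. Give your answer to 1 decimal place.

Near the steady state the convergence rate is λ = (1 − α)(n + δ).
λ = (1 − 0.39) × 0.076 = 0.61 × 0.076 = 0.04636
Half-life = ln 2 / λ = 0.6931 / 0.04636 ≈ 14.95 years

about 15.0 years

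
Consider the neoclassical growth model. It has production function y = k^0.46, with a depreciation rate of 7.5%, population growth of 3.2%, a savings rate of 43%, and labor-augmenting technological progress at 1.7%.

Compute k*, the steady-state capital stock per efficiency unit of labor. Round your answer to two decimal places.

k* ≈ 10.00

At the steady state, Δk = 0, so s·k^α = (n + g + δ)·k.
Dividing both sides by k: k^(1−α) = s / (n + g + δ).
k^0.54 = 0.43 / (0.032 + 0.017 + 0.075) = 0.43 / 0.124 = 3.4677
k* = 3.4677^(1/0.54) ≈ 10.0018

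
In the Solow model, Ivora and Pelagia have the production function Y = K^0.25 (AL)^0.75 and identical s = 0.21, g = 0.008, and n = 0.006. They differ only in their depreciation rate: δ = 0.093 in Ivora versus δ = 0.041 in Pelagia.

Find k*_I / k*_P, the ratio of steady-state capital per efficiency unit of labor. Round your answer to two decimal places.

Steady-state k* = [s/(n + g + δ)]^(1/(1−α)), so the ratio is [ (s_I/(n + g + δ)_I) / (s_P/(n + g + δ)_P) ]^1.3333.
s_I/(n + g + δ)_I = 0.21/0.107 = 1.9626; s_P/(n + g + δ)_P = 0.21/0.055 = 3.8182.
Ratio = (1.9626/3.8182)^1.3333 = 0.5140^1.3333 ≈ 0.4117

k*_I / k*_P ≈ 0.41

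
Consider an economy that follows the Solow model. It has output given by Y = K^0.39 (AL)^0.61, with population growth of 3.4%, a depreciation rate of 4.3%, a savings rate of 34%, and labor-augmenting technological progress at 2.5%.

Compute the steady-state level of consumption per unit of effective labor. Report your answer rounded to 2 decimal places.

Steady state requires s·f(k) = (n + g + δ)·k, i.e. s·k^α = (n + g + δ)·k.
Rearranging, k^(1−α) = s / (n + g + δ).
k^0.61 = 0.34 / (0.034 + 0.025 + 0.043) = 0.34 / 0.102 = 3.3333
k* = 3.3333^(1/0.61) ≈ 7.1973
y* = (k*)^α = 7.1973^0.39 ≈ 2.1592
c* = (1 − s)·y* = (1 − 0.34) × 2.1592 ≈ 1.4251

c* = 1.43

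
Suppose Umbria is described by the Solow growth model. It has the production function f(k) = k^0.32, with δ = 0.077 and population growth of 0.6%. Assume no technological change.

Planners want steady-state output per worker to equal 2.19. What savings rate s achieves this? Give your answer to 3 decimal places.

s ≈ 0.439

In steady state, investment equals break-even investment: s·k^α = (n + δ)·k.
Since y* = [s/(n + δ)]^(α/(1−α)), we have s/(n + δ) = (y*)^((1−α)/α) = 2.19^2.125 = 5.2899.
Therefore s = 5.2899 × (n + δ) = 5.2899 × 0.083 = 0.4391.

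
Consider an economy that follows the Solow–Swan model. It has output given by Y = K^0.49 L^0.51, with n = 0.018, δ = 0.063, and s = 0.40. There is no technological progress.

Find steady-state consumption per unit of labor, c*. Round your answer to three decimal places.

c* ≈ 2.783

At the steady state, Δk = 0, so s·k^α = (n + δ)·k.
Dividing both sides by k: k^(1−α) = s / (n + δ).
k^0.51 = 0.40 / (0.018 + 0.063) = 0.40 / 0.081 = 4.9383
k* = 4.9383^(1/0.51) ≈ 22.9063
y* = (k*)^α = 22.9063^0.49 ≈ 4.6385
c* = (1 − s)·y* = (1 − 0.40) × 4.6385 ≈ 2.7831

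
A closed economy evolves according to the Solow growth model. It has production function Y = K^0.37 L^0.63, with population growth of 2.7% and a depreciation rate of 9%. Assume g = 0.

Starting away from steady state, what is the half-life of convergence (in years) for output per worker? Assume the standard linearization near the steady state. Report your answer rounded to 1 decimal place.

about 9.4 years

Near the steady state the convergence rate is λ = (1 − α)(n + δ).
λ = (1 − 0.37) × 0.117 = 0.63 × 0.117 = 0.07371
Half-life = ln 2 / λ = 0.6931 / 0.07371 ≈ 9.40 years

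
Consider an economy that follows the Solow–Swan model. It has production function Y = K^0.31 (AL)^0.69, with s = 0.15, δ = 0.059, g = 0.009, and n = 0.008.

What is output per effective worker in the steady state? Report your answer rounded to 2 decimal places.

y* = 1.36

In steady state, investment equals break-even investment: s·k^α = (n + g + δ)·k.
Rearranging, k^(1−α) = s / (n + g + δ).
k^0.69 = 0.15 / (0.008 + 0.009 + 0.059) = 0.15 / 0.076 = 1.9737
k* = 1.9737^(1/0.69) ≈ 2.6788
y* = (k*)^α = 2.6788^0.31 ≈ 1.3573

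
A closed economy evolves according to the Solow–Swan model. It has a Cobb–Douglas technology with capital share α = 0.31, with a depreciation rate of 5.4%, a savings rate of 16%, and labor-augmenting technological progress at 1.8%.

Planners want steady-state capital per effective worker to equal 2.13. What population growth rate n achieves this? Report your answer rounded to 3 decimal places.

n ≈ 0.023

At the steady state, Δk = 0, so s·k^α = (n + g + δ)·k.
So s / (n + g + δ) = (k*)^(1−α) = 2.13^0.69 = 1.6849.
Therefore n + g + δ = s / 1.6849 = 0.16 / 1.6849 = 0.0950, so n = 0.0950 − 0.072 = 0.0230.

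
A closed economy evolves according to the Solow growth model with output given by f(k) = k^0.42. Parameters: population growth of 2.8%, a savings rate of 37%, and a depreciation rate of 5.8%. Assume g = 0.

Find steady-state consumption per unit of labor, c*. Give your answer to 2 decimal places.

c* ≈ 1.81

Steady state requires s·f(k) = (n + δ)·k, i.e. s·k^α = (n + δ)·k.
Rearranging, k^(1−α) = s / (n + δ).
k^0.58 = 0.37 / (0.028 + 0.058) = 0.37 / 0.086 = 4.3023
k* = 4.3023^(1/0.58) ≈ 12.3762
y* = (k*)^α = 12.3762^0.42 ≈ 2.8766
c* = (1 − s)·y* = (1 − 0.37) × 2.8766 ≈ 1.8123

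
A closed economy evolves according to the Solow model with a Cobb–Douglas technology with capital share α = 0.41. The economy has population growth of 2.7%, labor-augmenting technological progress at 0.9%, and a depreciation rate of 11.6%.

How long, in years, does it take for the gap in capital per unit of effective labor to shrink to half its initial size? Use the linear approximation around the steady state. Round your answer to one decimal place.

half-life ≈ 7.7 years

Near the steady state the convergence rate is λ = (1 − α)(n + g + δ).
λ = (1 − 0.41) × 0.152 = 0.59 × 0.152 = 0.08968
Half-life = ln 2 / λ = 0.6931 / 0.08968 ≈ 7.73 years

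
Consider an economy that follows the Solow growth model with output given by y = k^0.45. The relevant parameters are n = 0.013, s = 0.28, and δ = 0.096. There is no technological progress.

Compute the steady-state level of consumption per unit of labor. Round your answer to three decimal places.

c* ≈ 1.558

In steady state, investment equals break-even investment: s·k^α = (n + δ)·k.
Dividing both sides by k: k^(1−α) = s / (n + δ).
k^0.55 = 0.28 / (0.013 + 0.096) = 0.28 / 0.109 = 2.5688
k* = 2.5688^(1/0.55) ≈ 5.5586
y* = (k*)^α = 5.5586^0.45 ≈ 2.1639
c* = (1 − s)·y* = (1 − 0.28) × 2.1639 ≈ 1.5580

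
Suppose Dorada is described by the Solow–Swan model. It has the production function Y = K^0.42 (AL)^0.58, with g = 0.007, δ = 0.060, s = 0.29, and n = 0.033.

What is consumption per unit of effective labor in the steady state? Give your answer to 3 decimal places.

Steady state requires s·f(k) = (n + g + δ)·k, i.e. s·k^α = (n + g + δ)·k.
Rearranging, k^(1−α) = s / (n + g + δ).
k^0.58 = 0.29 / (0.033 + 0.007 + 0.060) = 0.29 / 0.100 = 2.9000
k* = 2.9000^(1/0.58) ≈ 6.2696
y* = (k*)^α = 6.2696^0.42 ≈ 2.1619
c* = (1 − s)·y* = (1 − 0.29) × 2.1619 ≈ 1.5349

c* = 1.535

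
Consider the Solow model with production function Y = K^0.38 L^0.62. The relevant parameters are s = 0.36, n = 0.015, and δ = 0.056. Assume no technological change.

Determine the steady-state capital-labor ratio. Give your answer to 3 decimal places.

In steady state, investment equals break-even investment: s·k^α = (n + δ)·k.
Rearranging, k^(1−α) = s / (n + δ).
k^0.62 = 0.36 / (0.015 + 0.056) = 0.36 / 0.071 = 5.0704
k* = 5.0704^(1/0.62) ≈ 13.7140

k* ≈ 13.714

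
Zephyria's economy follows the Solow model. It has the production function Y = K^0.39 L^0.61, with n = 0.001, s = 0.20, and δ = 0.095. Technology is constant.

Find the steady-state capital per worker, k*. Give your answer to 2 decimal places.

At the steady state, Δk = 0, so s·k^α = (n + δ)·k.
Dividing both sides by k: k^(1−α) = s / (n + δ).
k^0.61 = 0.20 / (0.001 + 0.095) = 0.20 / 0.096 = 2.0833
k* = 2.0833^(1/0.61) ≈ 3.3308

k* = 3.33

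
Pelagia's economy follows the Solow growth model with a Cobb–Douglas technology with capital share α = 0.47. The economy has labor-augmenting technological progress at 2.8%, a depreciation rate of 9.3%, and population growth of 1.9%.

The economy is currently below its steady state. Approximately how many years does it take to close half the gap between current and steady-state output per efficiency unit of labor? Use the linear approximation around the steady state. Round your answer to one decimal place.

Near the steady state the convergence rate is λ = (1 − α)(n + g + δ).
λ = (1 − 0.47) × 0.140 = 0.53 × 0.140 = 0.0742
Half-life = ln 2 / λ = 0.6931 / 0.0742 ≈ 9.34 years

half-life ≈ 9.3 years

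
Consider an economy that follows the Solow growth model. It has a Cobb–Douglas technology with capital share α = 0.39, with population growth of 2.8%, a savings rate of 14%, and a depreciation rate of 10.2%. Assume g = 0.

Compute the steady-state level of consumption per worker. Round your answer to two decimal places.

c* ≈ 0.90

Steady state requires s·f(k) = (n + δ)·k, i.e. s·k^α = (n + δ)·k.
Dividing both sides by k: k^(1−α) = s / (n + δ).
k^0.61 = 0.14 / (0.028 + 0.102) = 0.14 / 0.130 = 1.0769
k* = 1.0769^(1/0.61) ≈ 1.1291
y* = (k*)^α = 1.1291^0.39 ≈ 1.0485
c* = (1 − s)·y* = (1 − 0.14) × 1.0485 ≈ 0.9017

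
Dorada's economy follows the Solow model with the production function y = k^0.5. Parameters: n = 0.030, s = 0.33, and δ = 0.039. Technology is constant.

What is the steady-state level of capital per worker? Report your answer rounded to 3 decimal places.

k* ≈ 22.873

Steady state requires s·f(k) = (n + δ)·k, i.e. s·k^α = (n + δ)·k.
Dividing both sides by k: k^(1−α) = s / (n + δ).
k^0.5 = 0.33 / (0.030 + 0.039) = 0.33 / 0.069 = 4.7826
k* = 4.7826^(1/0.5) ≈ 22.8733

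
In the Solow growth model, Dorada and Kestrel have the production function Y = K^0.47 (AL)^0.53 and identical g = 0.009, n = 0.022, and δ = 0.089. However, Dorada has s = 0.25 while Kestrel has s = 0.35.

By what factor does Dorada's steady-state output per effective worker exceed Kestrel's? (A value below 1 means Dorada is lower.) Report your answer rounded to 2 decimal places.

Steady-state y* = [s/(n + g + δ)]^(α/(1−α)), so the ratio is [ (s_D/(n + g + δ)_D) / (s_K/(n + g + δ)_K) ]^0.8868.
s_D/(n + g + δ)_D = 0.25/0.120 = 2.0833; s_K/(n + g + δ)_K = 0.35/0.120 = 2.9167.
Ratio = (2.0833/2.9167)^0.8868 = 0.7143^0.8868 ≈ 0.7420

ratio ≈ 0.74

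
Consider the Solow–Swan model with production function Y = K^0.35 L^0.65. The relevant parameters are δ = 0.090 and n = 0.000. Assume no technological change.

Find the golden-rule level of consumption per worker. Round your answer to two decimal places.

At the golden rule, f'(k) = n + δ, so α·k^(α−1) = n + δ and k_gold = (α/(n + δ))^(1/(1−α)).
k_gold = (0.35/0.090)^(1/0.65) = 3.8889^1.5385 ≈ 8.0807
c_gold = f(k_gold) − (n + δ)·k_gold = 2.0778 − 0.090×8.0807 ≈ 1.3505

c_gold ≈ 1.35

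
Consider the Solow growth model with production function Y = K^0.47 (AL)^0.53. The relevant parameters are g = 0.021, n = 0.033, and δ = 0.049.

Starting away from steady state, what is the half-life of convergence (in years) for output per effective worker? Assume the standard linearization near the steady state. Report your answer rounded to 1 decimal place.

Near the steady state the convergence rate is λ = (1 − α)(n + g + δ).
λ = (1 − 0.47) × 0.103 = 0.53 × 0.103 = 0.05459
Half-life = ln 2 / λ = 0.6931 / 0.05459 ≈ 12.70 years

about 12.7 years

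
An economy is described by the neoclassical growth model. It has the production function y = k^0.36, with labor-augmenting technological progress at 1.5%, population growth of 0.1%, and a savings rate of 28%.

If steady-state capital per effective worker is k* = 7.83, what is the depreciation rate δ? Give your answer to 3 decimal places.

At the steady state, Δk = 0, so s·k^α = (n + g + δ)·k.
So s / (n + g + δ) = (k*)^(1−α) = 7.83^0.64 = 3.7326.
Therefore n + g + δ = s / 3.7326 = 0.28 / 3.7326 = 0.0750, so δ = 0.0750 − 0.016 = 0.0590.

δ ≈ 0.059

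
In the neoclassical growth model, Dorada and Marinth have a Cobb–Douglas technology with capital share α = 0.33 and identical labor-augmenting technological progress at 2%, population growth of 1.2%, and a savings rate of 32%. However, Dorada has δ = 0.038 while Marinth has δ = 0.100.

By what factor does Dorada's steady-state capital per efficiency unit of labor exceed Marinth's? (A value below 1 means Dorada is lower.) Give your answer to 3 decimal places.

Steady-state k* = [s/(n + g + δ)]^(1/(1−α)), so the ratio is [ (s_D/(n + g + δ)_D) / (s_M/(n + g + δ)_M) ]^1.4925.
s_D/(n + g + δ)_D = 0.32/0.070 = 4.5714; s_M/(n + g + δ)_M = 0.32/0.132 = 2.4242.
Ratio = (4.5714/2.4242)^1.4925 = 1.8857^1.4925 ≈ 2.5772

ratio ≈ 2.577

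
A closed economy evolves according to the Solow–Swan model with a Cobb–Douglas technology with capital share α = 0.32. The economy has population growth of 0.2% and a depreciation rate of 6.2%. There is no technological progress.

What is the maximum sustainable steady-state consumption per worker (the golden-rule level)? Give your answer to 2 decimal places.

At the golden rule, f'(k) = n + δ, so α·k^(α−1) = n + δ and k_gold = (α/(n + δ))^(1/(1−α)).
k_gold = (0.32/0.064)^(1/0.68) = 5.0000^1.4706 ≈ 10.6636
c_gold = f(k_gold) − (n + δ)·k_gold = 2.1327 − 0.064×10.6636 ≈ 1.4502

c_gold ≈ 1.45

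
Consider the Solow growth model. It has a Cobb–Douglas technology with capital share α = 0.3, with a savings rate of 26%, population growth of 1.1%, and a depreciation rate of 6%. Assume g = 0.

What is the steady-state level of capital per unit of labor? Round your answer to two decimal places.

At the steady state, Δk = 0, so s·k^α = (n + δ)·k.
Rearranging, k^(1−α) = s / (n + δ).
k^0.7 = 0.26 / (0.011 + 0.060) = 0.26 / 0.071 = 3.6620
k* = 3.6620^(1/0.7) ≈ 6.3872

k* ≈ 6.39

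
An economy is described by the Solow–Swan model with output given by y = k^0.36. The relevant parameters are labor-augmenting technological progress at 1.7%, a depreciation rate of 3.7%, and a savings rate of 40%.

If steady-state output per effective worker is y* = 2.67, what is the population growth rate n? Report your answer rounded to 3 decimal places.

At the steady state, Δk = 0, so s·k^α = (n + g + δ)·k.
Since y* = [s/(n + g + δ)]^(α/(1−α)), we have s/(n + g + δ) = (y*)^((1−α)/α) = 2.67^1.7778 = 5.7313.
Therefore n + g + δ = s / 5.7313 = 0.40 / 5.7313 = 0.0698, so n = 0.0698 − 0.054 = 0.0158.

n ≈ 0.016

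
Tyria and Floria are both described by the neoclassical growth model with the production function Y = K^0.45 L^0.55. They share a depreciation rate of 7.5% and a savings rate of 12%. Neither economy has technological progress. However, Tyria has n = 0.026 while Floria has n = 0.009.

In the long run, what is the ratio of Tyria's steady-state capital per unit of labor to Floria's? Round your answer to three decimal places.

Steady-state k* = [s/(n + δ)]^(1/(1−α)), so the ratio is [ (s_T/(n + δ)_T) / (s_F/(n + δ)_F) ]^1.8182.
s_T/(n + δ)_T = 0.12/0.101 = 1.1881; s_F/(n + δ)_F = 0.12/0.084 = 1.4286.
Ratio = (1.1881/1.4286)^1.8182 = 0.8317^1.8182 ≈ 0.7153

k*_T / k*_F ≈ 0.715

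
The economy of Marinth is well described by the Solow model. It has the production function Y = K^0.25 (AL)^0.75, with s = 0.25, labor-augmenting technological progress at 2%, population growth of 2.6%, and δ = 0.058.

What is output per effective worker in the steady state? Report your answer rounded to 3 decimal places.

Steady state requires s·f(k) = (n + g + δ)·k, i.e. s·k^α = (n + g + δ)·k.
Rearranging, k^(1−α) = s / (n + g + δ).
k^0.75 = 0.25 / (0.026 + 0.020 + 0.058) = 0.25 / 0.104 = 2.4038
k* = 2.4038^(1/0.75) ≈ 3.2201
y* = (k*)^α = 3.2201^0.25 ≈ 1.3396

y* = 1.340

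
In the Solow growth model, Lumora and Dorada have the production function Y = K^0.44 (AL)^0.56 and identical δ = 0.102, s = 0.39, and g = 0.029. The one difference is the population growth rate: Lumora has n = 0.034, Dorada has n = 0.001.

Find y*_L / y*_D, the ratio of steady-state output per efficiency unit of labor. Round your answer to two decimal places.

y*_L / y*_D ≈ 0.84

Steady-state y* = [s/(n + g + δ)]^(α/(1−α)), so the ratio is [ (s_L/(n + g + δ)_L) / (s_D/(n + g + δ)_D) ]^0.7857.
s_L/(n + g + δ)_L = 0.39/0.165 = 2.3636; s_D/(n + g + δ)_D = 0.39/0.132 = 2.9545.
Ratio = (2.3636/2.9545)^0.7857 = 0.8000^0.7857 ≈ 0.8392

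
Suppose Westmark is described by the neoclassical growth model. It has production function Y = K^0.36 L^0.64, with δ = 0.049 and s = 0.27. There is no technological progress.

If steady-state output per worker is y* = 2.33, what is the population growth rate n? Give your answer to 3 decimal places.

Steady state requires s·f(k) = (n + δ)·k, i.e. s·k^α = (n + δ)·k.
Since y* = [s/(n + δ)]^(α/(1−α)), we have s/(n + δ) = (y*)^((1−α)/α) = 2.33^1.7778 = 4.4987.
Therefore n + δ = s / 4.4987 = 0.27 / 4.4987 = 0.0600, so n = 0.0600 − 0.049 = 0.0110.

n ≈ 0.011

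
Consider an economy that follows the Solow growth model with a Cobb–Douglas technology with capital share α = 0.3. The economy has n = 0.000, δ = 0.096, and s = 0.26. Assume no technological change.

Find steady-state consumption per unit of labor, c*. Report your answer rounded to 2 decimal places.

c* = 1.13

At the steady state, Δk = 0, so s·k^α = (n + δ)·k.
Rearranging, k^(1−α) = s / (n + δ).
k^0.7 = 0.26 / (0.000 + 0.096) = 0.26 / 0.096 = 2.7083
k* = 2.7083^(1/0.7) ≈ 4.1509
y* = (k*)^α = 4.1509^0.3 ≈ 1.5326
c* = (1 − s)·y* = (1 − 0.26) × 1.5326 ≈ 1.1341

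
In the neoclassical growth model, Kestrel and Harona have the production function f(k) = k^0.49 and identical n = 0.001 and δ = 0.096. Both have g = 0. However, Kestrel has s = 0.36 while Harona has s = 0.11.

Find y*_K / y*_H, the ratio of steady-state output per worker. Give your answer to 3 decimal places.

y*_K / y*_H ≈ 3.124

Steady-state y* = [s/(n + δ)]^(α/(1−α)), so the ratio is [ (s_K/(n + δ)_K) / (s_H/(n + δ)_H) ]^0.9608.
s_K/(n + δ)_K = 0.36/0.097 = 3.7113; s_H/(n + δ)_H = 0.11/0.097 = 1.1340.
Ratio = (3.7113/1.1340)^0.9608 = 3.2728^0.9608 ≈ 3.1242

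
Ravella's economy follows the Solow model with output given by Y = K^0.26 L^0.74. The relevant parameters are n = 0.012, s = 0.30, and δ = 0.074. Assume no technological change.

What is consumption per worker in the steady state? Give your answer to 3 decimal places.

c* = 1.086

In steady state, investment equals break-even investment: s·k^α = (n + δ)·k.
Dividing both sides by k: k^(1−α) = s / (n + δ).
k^0.74 = 0.30 / (0.012 + 0.074) = 0.30 / 0.086 = 3.4884
k* = 3.4884^(1/0.74) ≈ 5.4110
y* = (k*)^α = 5.4110^0.26 ≈ 1.5511
c* = (1 − s)·y* = (1 − 0.30) × 1.5511 ≈ 1.0858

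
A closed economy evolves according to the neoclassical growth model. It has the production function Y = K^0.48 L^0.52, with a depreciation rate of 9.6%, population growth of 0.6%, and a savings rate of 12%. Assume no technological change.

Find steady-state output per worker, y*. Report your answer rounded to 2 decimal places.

y* ≈ 1.16

In steady state, investment equals break-even investment: s·k^α = (n + δ)·k.
Dividing both sides by k: k^(1−α) = s / (n + δ).
k^0.52 = 0.12 / (0.006 + 0.096) = 0.12 / 0.102 = 1.1765
k* = 1.1765^(1/0.52) ≈ 1.3670
y* = (k*)^α = 1.3670^0.48 ≈ 1.1619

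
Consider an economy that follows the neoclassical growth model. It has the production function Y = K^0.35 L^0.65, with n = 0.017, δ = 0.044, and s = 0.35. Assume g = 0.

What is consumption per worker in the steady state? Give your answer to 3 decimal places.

In steady state, investment equals break-even investment: s·k^α = (n + δ)·k.
Dividing both sides by k: k^(1−α) = s / (n + δ).
k^0.65 = 0.35 / (0.017 + 0.044) = 0.35 / 0.061 = 5.7377
k* = 5.7377^(1/0.65) ≈ 14.6990
y* = (k*)^α = 14.6990^0.35 ≈ 2.5618
c* = (1 − s)·y* = (1 − 0.35) × 2.5618 ≈ 1.6652

c* = 1.665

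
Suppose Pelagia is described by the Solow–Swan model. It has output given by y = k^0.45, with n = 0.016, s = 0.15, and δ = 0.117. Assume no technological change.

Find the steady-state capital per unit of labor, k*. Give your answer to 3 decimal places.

k* = 1.244

At the steady state, Δk = 0, so s·k^α = (n + δ)·k.
Dividing both sides by k: k^(1−α) = s / (n + δ).
k^0.55 = 0.15 / (0.016 + 0.117) = 0.15 / 0.133 = 1.1278
k* = 1.1278^(1/0.55) ≈ 1.2444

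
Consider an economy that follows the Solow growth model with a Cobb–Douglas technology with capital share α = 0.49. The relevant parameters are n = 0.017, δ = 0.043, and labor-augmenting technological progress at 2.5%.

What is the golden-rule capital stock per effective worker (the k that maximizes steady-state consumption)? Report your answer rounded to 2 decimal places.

The golden rule sets f'(k) = n + g + δ, i.e. α·k^(α−1) = n + g + δ.
So k^(1−α) = α / (n + g + δ) = 0.49 / 0.085 = 5.7647.
k_gold = 5.7647^(1/0.51) ≈ 31.0255

k_gold ≈ 31.03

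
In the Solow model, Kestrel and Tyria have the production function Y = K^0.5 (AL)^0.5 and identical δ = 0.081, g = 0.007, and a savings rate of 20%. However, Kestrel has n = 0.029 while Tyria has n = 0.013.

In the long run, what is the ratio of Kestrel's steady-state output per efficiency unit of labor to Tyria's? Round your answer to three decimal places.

Steady-state y* = [s/(n + g + δ)]^(α/(1−α)), so the ratio is [ (s_K/(n + g + δ)_K) / (s_T/(n + g + δ)_T) ]^1.
s_K/(n + g + δ)_K = 0.20/0.117 = 1.7094; s_T/(n + g + δ)_T = 0.20/0.101 = 1.9802.
Ratio = (1.7094/1.9802)^1 = 0.8632^1 ≈ 0.8632

ratio ≈ 0.863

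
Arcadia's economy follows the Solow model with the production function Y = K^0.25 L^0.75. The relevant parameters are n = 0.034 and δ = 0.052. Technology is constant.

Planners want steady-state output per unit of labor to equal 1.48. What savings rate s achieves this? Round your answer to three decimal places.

s ≈ 0.279

In steady state, investment equals break-even investment: s·k^α = (n + δ)·k.
Since y* = [s/(n + δ)]^(α/(1−α)), we have s/(n + δ) = (y*)^((1−α)/α) = 1.48^3 = 3.2418.
Therefore s = 3.2418 × (n + δ) = 3.2418 × 0.086 = 0.2788.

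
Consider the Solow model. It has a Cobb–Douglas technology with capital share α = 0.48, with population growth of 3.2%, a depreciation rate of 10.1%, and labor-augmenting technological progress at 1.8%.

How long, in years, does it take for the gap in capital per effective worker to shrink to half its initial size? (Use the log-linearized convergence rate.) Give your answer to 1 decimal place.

Near the steady state the convergence rate is λ = (1 − α)(n + g + δ).
λ = (1 − 0.48) × 0.151 = 0.52 × 0.151 = 0.07852
Half-life = ln 2 / λ = 0.6931 / 0.07852 ≈ 8.83 years

about 8.8 years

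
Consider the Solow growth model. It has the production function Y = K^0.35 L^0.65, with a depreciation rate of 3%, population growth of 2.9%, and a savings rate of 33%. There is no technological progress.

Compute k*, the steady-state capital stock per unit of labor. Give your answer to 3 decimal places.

k* ≈ 14.133

In steady state, investment equals break-even investment: s·k^α = (n + δ)·k.
Rearranging, k^(1−α) = s / (n + δ).
k^0.65 = 0.33 / (0.029 + 0.030) = 0.33 / 0.059 = 5.5932
k* = 5.5932^(1/0.65) ≈ 14.1334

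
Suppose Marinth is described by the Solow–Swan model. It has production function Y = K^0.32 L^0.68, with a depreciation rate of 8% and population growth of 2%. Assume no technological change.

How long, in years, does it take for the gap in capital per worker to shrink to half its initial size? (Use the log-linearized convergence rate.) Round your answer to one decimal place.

about 10.2 years

Near the steady state the convergence rate is λ = (1 − α)(n + δ).
λ = (1 − 0.32) × 0.100 = 0.68 × 0.100 = 0.0680
Half-life = ln 2 / λ = 0.6931 / 0.0680 ≈ 10.19 years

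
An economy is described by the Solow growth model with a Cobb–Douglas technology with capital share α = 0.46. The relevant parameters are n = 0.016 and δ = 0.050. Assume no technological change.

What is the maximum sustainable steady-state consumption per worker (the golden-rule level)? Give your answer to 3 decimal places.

c_gold ≈ 2.823

At the golden rule, f'(k) = n + δ, so α·k^(α−1) = n + δ and k_gold = (α/(n + δ))^(1/(1−α)).
k_gold = (0.46/0.066)^(1/0.54) = 6.9697^1.8519 ≈ 36.4375
c_gold = f(k_gold) − (n + δ)·k_gold = 5.2277 − 0.066×36.4375 ≈ 2.8228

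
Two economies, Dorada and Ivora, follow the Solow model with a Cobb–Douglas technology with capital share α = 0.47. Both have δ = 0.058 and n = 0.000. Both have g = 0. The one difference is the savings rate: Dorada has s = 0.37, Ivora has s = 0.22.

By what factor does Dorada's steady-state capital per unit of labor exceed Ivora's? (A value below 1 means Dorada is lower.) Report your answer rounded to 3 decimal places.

Steady-state k* = [s/(n + δ)]^(1/(1−α)), so the ratio is [ (s_D/(n + δ)_D) / (s_I/(n + δ)_I) ]^1.8868.
s_D/(n + δ)_D = 0.37/0.058 = 6.3793; s_I/(n + δ)_I = 0.22/0.058 = 3.7931.
Ratio = (6.3793/3.7931)^1.8868 = 1.6818^1.8868 ≈ 2.6668

k*_D / k*_I ≈ 2.667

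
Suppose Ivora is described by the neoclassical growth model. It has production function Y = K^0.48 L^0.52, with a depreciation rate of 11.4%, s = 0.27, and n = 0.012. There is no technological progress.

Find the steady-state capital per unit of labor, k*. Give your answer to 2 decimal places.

Steady state requires s·f(k) = (n + δ)·k, i.e. s·k^α = (n + δ)·k.
Rearranging, k^(1−α) = s / (n + δ).
k^0.52 = 0.27 / (0.012 + 0.114) = 0.27 / 0.126 = 2.1429
k* = 2.1429^(1/0.52) ≈ 4.3305

k* = 4.33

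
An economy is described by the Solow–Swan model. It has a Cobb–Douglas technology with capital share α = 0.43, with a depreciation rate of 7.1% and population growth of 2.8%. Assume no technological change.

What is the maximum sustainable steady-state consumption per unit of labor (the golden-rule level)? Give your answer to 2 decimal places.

At the golden rule, f'(k) = n + δ, so α·k^(α−1) = n + δ and k_gold = (α/(n + δ))^(1/(1−α)).
k_gold = (0.43/0.099)^(1/0.57) = 4.3434^1.7544 ≈ 13.1525
c_gold = f(k_gold) − (n + δ)·k_gold = 3.0281 − 0.099×13.1525 ≈ 1.7260

c_gold ≈ 1.73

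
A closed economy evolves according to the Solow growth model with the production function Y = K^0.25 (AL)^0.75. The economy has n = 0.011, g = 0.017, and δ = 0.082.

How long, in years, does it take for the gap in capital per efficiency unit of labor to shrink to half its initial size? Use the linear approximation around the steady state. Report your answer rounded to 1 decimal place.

half-life ≈ 8.4 years

Near the steady state the convergence rate is λ = (1 − α)(n + g + δ).
λ = (1 − 0.25) × 0.110 = 0.75 × 0.110 = 0.0825
Half-life = ln 2 / λ = 0.6931 / 0.0825 ≈ 8.40 years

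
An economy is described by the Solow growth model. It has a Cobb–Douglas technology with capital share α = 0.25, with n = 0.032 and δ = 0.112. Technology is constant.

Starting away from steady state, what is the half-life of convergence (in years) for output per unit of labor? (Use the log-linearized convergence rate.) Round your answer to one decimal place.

half-life ≈ 6.4 years

Near the steady state the convergence rate is λ = (1 − α)(n + δ).
λ = (1 − 0.25) × 0.144 = 0.75 × 0.144 = 0.1080
Half-life = ln 2 / λ = 0.6931 / 0.1080 ≈ 6.42 years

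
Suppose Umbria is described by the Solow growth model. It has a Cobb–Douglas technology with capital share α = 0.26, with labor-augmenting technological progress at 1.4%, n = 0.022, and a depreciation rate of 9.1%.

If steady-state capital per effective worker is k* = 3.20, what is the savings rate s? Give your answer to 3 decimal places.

Steady state requires s·f(k) = (n + g + δ)·k, i.e. s·k^α = (n + g + δ)·k.
So s / (n + g + δ) = (k*)^(1−α) = 3.20^0.74 = 2.3649.
Therefore s = 2.3649 × (n + g + δ) = 2.3649 × 0.127 = 0.3003.

s ≈ 0.300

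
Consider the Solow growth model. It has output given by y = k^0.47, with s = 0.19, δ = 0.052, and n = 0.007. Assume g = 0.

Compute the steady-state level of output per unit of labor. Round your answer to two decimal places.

In steady state, investment equals break-even investment: s·k^α = (n + δ)·k.
Dividing both sides by k: k^(1−α) = s / (n + δ).
k^0.53 = 0.19 / (0.007 + 0.052) = 0.19 / 0.059 = 3.2203
k* = 3.2203^(1/0.53) ≈ 9.0844
y* = (k*)^α = 9.0844^0.47 ≈ 2.8210

y* = 2.82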